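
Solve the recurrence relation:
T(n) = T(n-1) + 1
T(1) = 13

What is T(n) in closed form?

Unrolling: T(n) = T(1) + 1·(n-1) = 13 + 1(n-1) = n + 12.

Answer: T(n) = n + 12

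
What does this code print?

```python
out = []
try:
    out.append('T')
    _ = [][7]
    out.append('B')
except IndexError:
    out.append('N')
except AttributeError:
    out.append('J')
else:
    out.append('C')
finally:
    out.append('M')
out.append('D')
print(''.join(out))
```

Execution trace: 'T' (try body) → 'N' (except IndexError) → 'M' (finally) → 'D' (after the try/except). Output: TNMD

Answer: TNMD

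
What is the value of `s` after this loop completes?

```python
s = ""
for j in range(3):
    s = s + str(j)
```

Concatenate digits 0 to 2
`s` takes the values: "" → "0" → "01" → "012"

Answer: "012"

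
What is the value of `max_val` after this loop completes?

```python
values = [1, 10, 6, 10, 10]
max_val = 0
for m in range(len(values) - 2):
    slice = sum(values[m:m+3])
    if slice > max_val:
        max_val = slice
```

Max sum of 3-element window in [1, 10, 6, 10, 10]
`max_val` takes the values: 0 → 17 → 26

Answer: 26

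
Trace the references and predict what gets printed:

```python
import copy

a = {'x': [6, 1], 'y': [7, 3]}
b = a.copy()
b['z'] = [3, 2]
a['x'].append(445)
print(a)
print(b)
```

Key concept: shallow copy of dict with mutable values.
Step by step:
`a = {'x': [6, 1], 'y': [7, 3]}` → a = {'x': [6, 1], 'y': [7, 3]}
`b = a.copy()` → b = {'x': [6, 1], 'y': [7, 3]}
`b['z'] = [3, 2]` → b = {'x': [6, 1], 'y': [7, 3], 'z': [3, 2]}
`a['x'].append(445)` → a = {'x': [6, 1, 445], 'y': [7, 3]}; b = {'x': [6, 1, 445], 'y': [7, 3], 'z': [3, 2]}
`print(a)` → prints {'x': [6, 1, 445], 'y': [7, 3]}
`print(b)` → prints {'x': [6, 1, 445], 'y': [7, 3], 'z': [3, 2]}

Answer:
{'x': [6, 1, 445], 'y': [7, 3]}
{'x': [6, 1, 445], 'y': [7, 3], 'z': [3, 2]}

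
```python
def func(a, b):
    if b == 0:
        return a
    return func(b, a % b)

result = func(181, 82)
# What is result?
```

func(181, 82) -> func(82, 17) -> func(17, 14) -> func(14, 3) -> func(3, 2) -> func(2, 1) -> func(1, 0) -> 1

Answer: 1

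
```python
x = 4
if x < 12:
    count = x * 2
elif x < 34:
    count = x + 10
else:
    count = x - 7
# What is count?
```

Trace:
`x = 4` → x = 4
`if x < 12: ...` → x < 12 is True → count = 8
So count = 8

Answer: 8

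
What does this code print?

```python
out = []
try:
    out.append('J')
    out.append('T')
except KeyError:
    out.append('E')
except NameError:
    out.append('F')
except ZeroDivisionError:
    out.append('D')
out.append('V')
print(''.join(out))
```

Execution trace: 'J' (try body) → 'T' (try body, no exception) → 'V' (after the try/except). Output: JTV

Answer: JTV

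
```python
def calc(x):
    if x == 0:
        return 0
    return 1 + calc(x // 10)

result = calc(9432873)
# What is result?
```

Count of digits of 9432873: 7

Answer: 7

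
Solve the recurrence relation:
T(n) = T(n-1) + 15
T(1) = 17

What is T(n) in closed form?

Unrolling: T(n) = T(1) + 15·(n-1) = 17 + 15(n-1) = 15n + 2.

Answer: T(n) = 15n + 2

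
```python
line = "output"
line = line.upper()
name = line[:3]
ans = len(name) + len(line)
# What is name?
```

Trace:
`line = "output"` → line = 'output'
`line = line.upper()` → line = 'OUTPUT'
`name = line[:3]` → name = 'OUT'
`ans = len(name) + len(line)` → ans = 9
So name = 'OUT'

Answer: 'OUT'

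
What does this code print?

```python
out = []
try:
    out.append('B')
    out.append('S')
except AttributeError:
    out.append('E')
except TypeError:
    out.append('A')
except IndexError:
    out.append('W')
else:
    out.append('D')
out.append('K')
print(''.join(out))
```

Execution trace: 'B' (try body) → 'S' (try body, no exception) → 'D' (else) → 'K' (after the try/except). Output: BSDK

Answer: BSDK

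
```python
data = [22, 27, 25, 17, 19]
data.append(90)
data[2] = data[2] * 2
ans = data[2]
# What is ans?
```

Trace:
`data = [22, 27, 25, 17, 19]` → data = [22, 27, 25, 17, 19]
`data.append(90)` → data = [22, 27, 25, 17, 19, 90]
`data[2] = data[2] * 2` → data = [22, 27, 50, 17, 19, 90]
`ans = data[2]` → ans = 50
So ans = 50

Answer: 50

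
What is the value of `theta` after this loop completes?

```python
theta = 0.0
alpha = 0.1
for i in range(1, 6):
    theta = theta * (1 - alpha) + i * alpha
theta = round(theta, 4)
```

Moving average with lr=0.1
`theta` takes the values: 0.0 → 0.1 → 0.29 → 0.561 → 0.9049 → 1.31441 → 1.3144

Answer: 1.3144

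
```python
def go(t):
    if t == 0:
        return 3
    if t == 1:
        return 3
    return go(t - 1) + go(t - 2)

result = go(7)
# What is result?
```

Build up from base cases: go(0)=3, go(1)=3, go(2)=6, go(3)=9, go(4)=15, go(5)=24, go(6)=39, ..., go(7)=63

Answer: 63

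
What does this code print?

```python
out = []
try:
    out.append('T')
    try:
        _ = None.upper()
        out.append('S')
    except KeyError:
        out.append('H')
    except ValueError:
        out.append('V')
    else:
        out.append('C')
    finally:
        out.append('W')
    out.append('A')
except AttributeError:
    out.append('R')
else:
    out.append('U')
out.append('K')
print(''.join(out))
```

Execution trace: 'T' (try body) → 'W' (inner finally) → 'R' (except AttributeError) → 'K' (after the try/except). Output: TWRK

Answer: TWRK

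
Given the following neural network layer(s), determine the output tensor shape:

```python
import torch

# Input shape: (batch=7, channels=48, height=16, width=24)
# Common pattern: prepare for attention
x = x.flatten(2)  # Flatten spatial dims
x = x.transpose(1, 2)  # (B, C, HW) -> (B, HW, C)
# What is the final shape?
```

Input: (7, 48, 16, 24) -> after flatten(2): (7, 48, 384) -> Output: (7, 384, 48)

Answer: (7, 384, 48)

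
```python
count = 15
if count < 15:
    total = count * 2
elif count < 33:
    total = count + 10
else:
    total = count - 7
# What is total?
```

Trace:
`count = 15` → count = 15
`if count < 15: ...` → count < 15 is False, count < 33 is True → total = 25
So total = 25

Answer: 25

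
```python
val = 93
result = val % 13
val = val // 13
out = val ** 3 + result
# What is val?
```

Trace:
`val = 93` → val = 93
`result = val % 13` → result = 2
`val = val // 13` → val = 7
`out = val ** 3 + result` → out = 345
So val = 7

Answer: 7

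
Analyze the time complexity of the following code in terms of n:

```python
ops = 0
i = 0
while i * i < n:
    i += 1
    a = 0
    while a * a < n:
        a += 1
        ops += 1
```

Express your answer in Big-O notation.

Each loop level contributes: √n × √n. Multiplying the contributions gives O(n).

Answer: O(n)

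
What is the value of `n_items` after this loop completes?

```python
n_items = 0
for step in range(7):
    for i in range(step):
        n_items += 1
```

Triangle number: 0+1+2+...+6
`n_items` takes the values: 0 → 1 → 2 → 3 → 4 → 5 → 6 → 7 → 8 → 9 → 10 → 11 → 12 → 13 → 14 → 15 → 16 → 17 → 18 → 19 → 20 → 21

Answer: 21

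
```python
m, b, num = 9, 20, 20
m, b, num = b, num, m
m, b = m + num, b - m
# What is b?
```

Trace:
`m, b, num = 9, 20, 20` → m = 9; b = 20; num = 20
`m, b, num = b, num, m` → m = 20; b = 20; num = 9
`m, b = m + num, b - m` → m = 29; b = 0
So b = 0

Answer: 0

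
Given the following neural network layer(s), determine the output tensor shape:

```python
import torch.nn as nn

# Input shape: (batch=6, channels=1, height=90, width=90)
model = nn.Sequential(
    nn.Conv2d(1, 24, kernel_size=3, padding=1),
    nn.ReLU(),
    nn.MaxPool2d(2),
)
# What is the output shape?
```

Input: (6, 1, 90, 90) -> after Conv2d: (6, 24, 90, 90) -> after ReLU: (6, 24, 90, 90) -> Output: (6, 24, 45, 45)

Answer: (6, 24, 45, 45)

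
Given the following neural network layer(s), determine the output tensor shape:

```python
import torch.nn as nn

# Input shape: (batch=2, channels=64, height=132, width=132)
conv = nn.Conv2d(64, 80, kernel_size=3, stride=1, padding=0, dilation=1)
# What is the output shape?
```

Input: (2, 64, 132, 132) -> Output: (2, 80, 130, 130)

Answer: (2, 80, 130, 130)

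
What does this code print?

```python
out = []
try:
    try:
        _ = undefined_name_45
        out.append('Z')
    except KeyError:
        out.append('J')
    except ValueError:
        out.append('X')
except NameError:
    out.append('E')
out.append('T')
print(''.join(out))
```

Execution trace: 'E' (outer except NameError) → 'T' (after the try/except). Output: ET

Answer: ET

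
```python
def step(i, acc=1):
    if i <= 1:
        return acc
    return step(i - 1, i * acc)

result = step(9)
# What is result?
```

Accumulator trace (n, acc): (9, 1) -> (8, 9) -> (7, 72) -> (6, 504) -> (5, 3024) -> (4, 15120) -> (3, 60480) -> (2, 181440) -> (1, 362880) -> return 362880

Answer: 362880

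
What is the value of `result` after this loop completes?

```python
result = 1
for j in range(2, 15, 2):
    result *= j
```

Product of even numbers 2 to 14
`result` takes the values: 1 → 2 → 8 → 48 → 384 → 3840 → 46080 → 645120

Answer: 645120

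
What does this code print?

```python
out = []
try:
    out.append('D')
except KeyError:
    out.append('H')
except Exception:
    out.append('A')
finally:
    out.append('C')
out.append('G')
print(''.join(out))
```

Execution trace: 'D' (try body, no exception) → 'C' (finally) → 'G' (after the try/except). Output: DCG

Answer: DCG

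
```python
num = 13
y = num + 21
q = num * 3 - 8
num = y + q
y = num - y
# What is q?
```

Trace:
`num = 13` → num = 13
`y = num + 21` → y = 34
`q = num * 3 - 8` → q = 31
`num = y + q` → num = 65
`y = num - y` → y = 31
So q = 31

Answer: 31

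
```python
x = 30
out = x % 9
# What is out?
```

Trace:
`x = 30` → x = 30
`out = x % 9` → out = 3
So out = 3

Answer: 3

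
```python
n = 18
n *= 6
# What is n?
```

Trace:
`n = 18` → n = 18
`n *= 6` → n = 108
So n = 108

Answer: 108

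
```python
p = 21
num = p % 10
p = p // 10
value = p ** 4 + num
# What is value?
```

Trace:
`p = 21` → p = 21
`num = p % 10` → num = 1
`p = p // 10` → p = 2
`value = p ** 4 + num` → value = 17
So value = 17

Answer: 17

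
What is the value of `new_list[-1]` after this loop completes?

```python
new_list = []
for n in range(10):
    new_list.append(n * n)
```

Last element of squares 0 to 9
`new_list` takes the values: [] → [0] → [0, 1] → [0, 1, 4] → [0, 1, 4, 9] → [0, 1, 4, 9, 16] → [0, 1, 4, 9, 16, 25] → [0, 1, 4, 9, 16, 25, 36] → [0, 1, 4, 9, 16, 25, 36, 49] → [0, 1, 4, 9, 16, 25, 36, 49, 64] → [0, 1, 4, 9, 16, 25, 36, 49, 64, 81]
So `new_list[-1]` = 81

Answer: 81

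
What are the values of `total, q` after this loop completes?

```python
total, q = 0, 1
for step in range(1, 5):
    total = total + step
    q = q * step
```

Sum and factorial of 1 to 4
`total, q` takes the values: (0, 1) → (1, 1) → (3, 1) → (3, 2) → (6, 2) → (6, 6) → (10, 6) → (10, 24)

Answer: 10, 24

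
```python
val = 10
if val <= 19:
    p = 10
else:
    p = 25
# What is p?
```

Trace:
`val = 10` → val = 10
`if val <= 19: ...` → val <= 19 is True → p = 10
So p = 10

Answer: 10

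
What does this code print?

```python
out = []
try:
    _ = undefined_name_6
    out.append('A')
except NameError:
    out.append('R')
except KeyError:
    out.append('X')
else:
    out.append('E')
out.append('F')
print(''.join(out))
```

Execution trace: 'R' (except NameError) → 'F' (after the try/except). Output: RF

Answer: RF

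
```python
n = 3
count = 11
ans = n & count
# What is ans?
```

Trace:
`n = 3` → n = 3
`count = 11` → count = 11
`ans = n & count` → ans = 3
So ans = 3

Answer: 3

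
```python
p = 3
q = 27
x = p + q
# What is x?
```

Trace:
`p = 3` → p = 3
`q = 27` → q = 27
`x = p + q` → x = 30
So x = 30

Answer: 30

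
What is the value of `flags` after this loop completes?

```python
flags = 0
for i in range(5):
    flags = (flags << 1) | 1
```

Build 5 consecutive 1-bits: 0b11111
`flags` takes the values: 0 → 1 → 3 → 7 → 15 → 31

Answer: 31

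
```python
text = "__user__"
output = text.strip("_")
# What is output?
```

Trace:
`text = "__user__"` → text = '__user__'
`output = text.strip("_")` → output = 'user'
So output = 'user'

Answer: 'user'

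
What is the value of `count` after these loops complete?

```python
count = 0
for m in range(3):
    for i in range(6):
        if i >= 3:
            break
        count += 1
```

Inner breaks at 3, outer runs 3 times
`count` takes the values: 0 → 1 → 2 → 3 → 4 → 5 → 6 → 7 → 8 → 9

Answer: 9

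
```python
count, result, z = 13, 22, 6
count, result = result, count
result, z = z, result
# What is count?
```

Trace:
`count, result, z = 13, 22, 6` → count = 13; result = 22; z = 6
`count, result = result, count` → count = 22; result = 13
`result, z = z, result` → result = 6; z = 13
So count = 22

Answer: 22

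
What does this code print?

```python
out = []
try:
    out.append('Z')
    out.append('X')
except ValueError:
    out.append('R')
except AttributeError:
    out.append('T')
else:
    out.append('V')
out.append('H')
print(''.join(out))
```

Execution trace: 'Z' (try body) → 'X' (try body, no exception) → 'V' (else) → 'H' (after the try/except). Output: ZXVH

Answer: ZXVH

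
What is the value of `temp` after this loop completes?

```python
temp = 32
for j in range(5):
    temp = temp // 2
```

Halve 5 times: 32 // 2^5 = 1
`temp` takes the values: 32 → 16 → 8 → 4 → 2 → 1

Answer: 1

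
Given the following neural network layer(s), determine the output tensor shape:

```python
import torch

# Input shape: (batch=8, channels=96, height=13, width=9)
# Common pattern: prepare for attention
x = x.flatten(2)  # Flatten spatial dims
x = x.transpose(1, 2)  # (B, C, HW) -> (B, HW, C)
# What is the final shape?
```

Input: (8, 96, 13, 9) -> after flatten(2): (8, 96, 117) -> Output: (8, 117, 96)

Answer: (8, 117, 96)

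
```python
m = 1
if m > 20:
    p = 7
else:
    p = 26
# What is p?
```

Trace:
`m = 1` → m = 1
`if m > 20: ...` → m > 20 is False, take else branch → p = 26
So p = 26

Answer: 26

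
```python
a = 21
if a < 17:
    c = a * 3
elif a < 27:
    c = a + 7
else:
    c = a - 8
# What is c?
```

Trace:
`a = 21` → a = 21
`if a < 17: ...` → a < 17 is False, a < 27 is True → c = 28
So c = 28

Answer: 28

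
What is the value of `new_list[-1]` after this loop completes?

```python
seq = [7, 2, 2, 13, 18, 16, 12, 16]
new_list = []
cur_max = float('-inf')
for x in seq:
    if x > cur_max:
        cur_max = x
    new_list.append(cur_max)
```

Running max ends at 18
`new_list` takes the values: [] → [7] → [7, 7] → [7, 7, 7] → [7, 7, 7, 13] → [7, 7, 7, 13, 18] → [7, 7, 7, 13, 18, 18] → [7, 7, 7, 13, 18, 18, 18] → [7, 7, 7, 13, 18, 18, 18, 18]
So `new_list[-1]` = 18

Answer: 18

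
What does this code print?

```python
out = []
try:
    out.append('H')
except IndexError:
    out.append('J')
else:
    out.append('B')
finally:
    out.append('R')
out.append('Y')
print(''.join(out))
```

Execution trace: 'H' (try body, no exception) → 'B' (else) → 'R' (finally) → 'Y' (after the try/except). Output: HBRY

Answer: HBRY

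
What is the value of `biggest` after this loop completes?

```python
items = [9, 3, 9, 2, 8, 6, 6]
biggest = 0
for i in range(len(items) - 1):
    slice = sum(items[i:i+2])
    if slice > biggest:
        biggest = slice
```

Max sum of 2-element window in [9, 3, 9, 2, 8, 6, 6]
`biggest` takes the values: 0 → 12 → 14

Answer: 14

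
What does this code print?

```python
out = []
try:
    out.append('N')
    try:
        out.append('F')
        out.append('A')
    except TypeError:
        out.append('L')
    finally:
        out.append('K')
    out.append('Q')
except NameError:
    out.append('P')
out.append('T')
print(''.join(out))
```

Execution trace: 'N' (try body) → 'F' (inner try body) → 'A' (inner try body, no exception) → 'K' (inner finally) → 'Q' (try body, no exception) → 'T' (after the try/except). Output: NFAKQT

Answer: NFAKQT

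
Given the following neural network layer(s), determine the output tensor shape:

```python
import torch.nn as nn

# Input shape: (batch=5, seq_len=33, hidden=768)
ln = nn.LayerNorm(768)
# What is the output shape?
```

Input: (5, 33, 768) -> Output: (5, 33, 768)

Answer: (5, 33, 768)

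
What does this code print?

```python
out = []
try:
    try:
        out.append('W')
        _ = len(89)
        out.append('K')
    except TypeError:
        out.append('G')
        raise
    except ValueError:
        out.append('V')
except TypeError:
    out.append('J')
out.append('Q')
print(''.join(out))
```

Execution trace: 'W' (try body) → 'G' (except TypeError) → 'J' (outer except TypeError) → 'Q' (after the try/except). Output: WGJQ

Answer: WGJQ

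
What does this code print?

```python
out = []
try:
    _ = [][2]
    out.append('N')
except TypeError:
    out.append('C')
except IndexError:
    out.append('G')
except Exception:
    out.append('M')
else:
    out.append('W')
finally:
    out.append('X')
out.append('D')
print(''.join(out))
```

Execution trace: 'G' (except IndexError) → 'X' (finally) → 'D' (after the try/except). Output: GXD

Answer: GXD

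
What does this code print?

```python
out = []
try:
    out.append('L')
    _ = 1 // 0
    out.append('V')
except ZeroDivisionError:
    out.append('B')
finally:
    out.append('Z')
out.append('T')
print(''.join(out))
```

Execution trace: 'L' (try body) → 'B' (except ZeroDivisionError) → 'Z' (finally) → 'T' (after the try/except). Output: LBZT

Answer: LBZT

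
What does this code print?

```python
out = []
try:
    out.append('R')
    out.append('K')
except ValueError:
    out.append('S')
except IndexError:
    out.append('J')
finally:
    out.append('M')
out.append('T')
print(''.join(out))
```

Execution trace: 'R' (try body) → 'K' (try body, no exception) → 'M' (finally) → 'T' (after the try/except). Output: RKMT

Answer: RKMT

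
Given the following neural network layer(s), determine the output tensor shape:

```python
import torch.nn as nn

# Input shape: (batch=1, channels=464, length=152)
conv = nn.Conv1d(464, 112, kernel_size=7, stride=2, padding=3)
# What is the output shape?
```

Input: (1, 464, 152) -> Output: (1, 112, 76)

Answer: (1, 112, 76)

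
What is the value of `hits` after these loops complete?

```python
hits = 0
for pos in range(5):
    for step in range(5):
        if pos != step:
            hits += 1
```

5² - 5 (exclude diagonal)
`hits` takes the values: 0 → 1 → 2 → 3 → 4 → 5 → 6 → 7 → 8 → 9 → 10 → 11 → 12 → 13 → 14 → 15 → 16 → 17 → 18 → 19 → 20

Answer: 20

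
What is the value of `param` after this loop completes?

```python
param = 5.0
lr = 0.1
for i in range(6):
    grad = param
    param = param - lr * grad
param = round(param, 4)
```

Gradient descent: w = 5.0 * (1 - 0.1)^6
`param` takes the values: 5.0 → 4.5 → 4.05 → 3.645 → 3.2805 → 2.95245 → 2.657205 → 2.6572

Answer: 2.6572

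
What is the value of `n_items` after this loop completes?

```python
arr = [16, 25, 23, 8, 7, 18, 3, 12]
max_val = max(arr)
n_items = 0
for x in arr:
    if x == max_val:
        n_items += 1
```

Count of max value 25 in [16, 25, 23, 8, 7, 18, 3, 12]
`n_items` takes the values: 0 → 1

Answer: 1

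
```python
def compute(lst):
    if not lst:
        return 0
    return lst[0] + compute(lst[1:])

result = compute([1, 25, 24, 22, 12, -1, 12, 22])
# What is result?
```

1 + 25 + 24 + 22 + 12 + (-1) + 12 + 22 + 0 = 117

Answer: 117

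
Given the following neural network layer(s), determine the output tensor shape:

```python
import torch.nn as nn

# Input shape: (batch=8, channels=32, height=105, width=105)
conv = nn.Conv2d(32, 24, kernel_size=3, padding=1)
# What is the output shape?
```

Input: (8, 32, 105, 105) -> Output: (8, 24, 105, 105)

Answer: (8, 24, 105, 105)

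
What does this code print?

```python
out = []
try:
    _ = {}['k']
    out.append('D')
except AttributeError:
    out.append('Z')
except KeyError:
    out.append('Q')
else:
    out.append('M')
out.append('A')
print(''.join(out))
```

Execution trace: 'Q' (except KeyError) → 'A' (after the try/except). Output: QA

Answer: QA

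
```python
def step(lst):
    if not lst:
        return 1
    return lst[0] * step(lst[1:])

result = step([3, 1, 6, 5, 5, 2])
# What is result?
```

Product over [3, 1, 6, 5, 5, 2] = 3 * 1 * 6 * 5 * 5 * 2 = 900

Answer: 900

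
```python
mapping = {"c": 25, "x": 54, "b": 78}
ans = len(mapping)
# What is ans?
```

Trace:
`mapping = {"c": 25, "x": 54, "b": 78}` → mapping = {'c': 25, 'x': 54, 'b': 78}
`ans = len(mapping)` → ans = 3
So ans = 3

Answer: 3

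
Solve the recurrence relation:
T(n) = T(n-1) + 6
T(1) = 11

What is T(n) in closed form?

Unrolling: T(n) = T(1) + 6·(n-1) = 11 + 6(n-1) = 6n + 5.

Answer: T(n) = 6n + 5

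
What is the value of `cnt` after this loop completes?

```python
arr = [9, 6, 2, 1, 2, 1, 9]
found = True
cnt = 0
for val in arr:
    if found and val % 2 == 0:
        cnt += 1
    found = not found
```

Count even values at even positions
`cnt` takes the values: 0 → 1 → 2

Answer: 2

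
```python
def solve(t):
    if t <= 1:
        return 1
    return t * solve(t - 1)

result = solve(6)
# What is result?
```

solve(6) = 6 * 5 * 4 * 3 * 2 * 1 = 720

Answer: 720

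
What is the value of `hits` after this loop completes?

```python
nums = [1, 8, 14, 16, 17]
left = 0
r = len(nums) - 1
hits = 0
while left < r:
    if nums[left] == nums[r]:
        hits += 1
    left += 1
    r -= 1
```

Count matching pairs from ends
`hits` takes the values: 0

Answer: 0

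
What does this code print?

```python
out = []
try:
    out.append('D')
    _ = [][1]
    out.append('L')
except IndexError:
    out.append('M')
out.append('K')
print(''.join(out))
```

Execution trace: 'D' (try body) → 'M' (except IndexError) → 'K' (after the try/except). Output: DMK

Answer: DMK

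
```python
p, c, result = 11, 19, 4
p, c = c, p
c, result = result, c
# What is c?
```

Trace:
`p, c, result = 11, 19, 4` → p = 11; c = 19; result = 4
`p, c = c, p` → p = 19; c = 11
`c, result = result, c` → c = 4; result = 11
So c = 4

Answer: 4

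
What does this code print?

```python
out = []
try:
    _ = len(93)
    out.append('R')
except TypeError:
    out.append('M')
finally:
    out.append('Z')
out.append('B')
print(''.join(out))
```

Execution trace: 'M' (except TypeError) → 'Z' (finally) → 'B' (after the try/except). Output: MZB

Answer: MZB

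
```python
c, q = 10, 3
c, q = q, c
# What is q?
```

Trace:
`c, q = 10, 3` → c = 10; q = 3
`c, q = q, c` → c = 3; q = 10
So q = 10

Answer: 10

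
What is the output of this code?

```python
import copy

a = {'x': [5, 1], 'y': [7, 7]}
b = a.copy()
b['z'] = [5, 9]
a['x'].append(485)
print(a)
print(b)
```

Key concept: shallow copy of dict with mutable values.
Step by step:
`a = {'x': [5, 1], 'y': [7, 7]}` → a = {'x': [5, 1], 'y': [7, 7]}
`b = a.copy()` → b = {'x': [5, 1], 'y': [7, 7]}
`b['z'] = [5, 9]` → b = {'x': [5, 1], 'y': [7, 7], 'z': [5, 9]}
`a['x'].append(485)` → a = {'x': [5, 1, 485], 'y': [7, 7]}; b = {'x': [5, 1, 485], 'y': [7, 7], 'z': [5, 9]}
`print(a)` → prints {'x': [5, 1, 485], 'y': [7, 7]}
`print(b)` → prints {'x': [5, 1, 485], 'y': [7, 7], 'z': [5, 9]}

Answer:
{'x': [5, 1, 485], 'y': [7, 7]}
{'x': [5, 1, 485], 'y': [7, 7], 'z': [5, 9]}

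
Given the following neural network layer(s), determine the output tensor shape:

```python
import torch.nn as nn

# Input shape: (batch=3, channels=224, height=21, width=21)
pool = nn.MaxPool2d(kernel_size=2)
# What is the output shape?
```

Input: (3, 224, 21, 21) -> Output: (3, 224, 10, 10)

Answer: (3, 224, 10, 10)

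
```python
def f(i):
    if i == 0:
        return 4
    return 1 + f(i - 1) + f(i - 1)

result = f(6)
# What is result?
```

f(i) = 1 + 2·f(i-1), f(0)=4. Closed form: (4+1)·2^6 - 1 = 319.

Answer: 319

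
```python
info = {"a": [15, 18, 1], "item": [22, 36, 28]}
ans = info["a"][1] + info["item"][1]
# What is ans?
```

Trace:
`info = {"a": [15, 18, 1], "item": [22, 36, 28]}` → info = {'a': [15, 18, 1], 'item': [22, 36, 28]}
`ans = info["a"][1] + info["item"][1]` → ans = 54
So ans = 54

Answer: 54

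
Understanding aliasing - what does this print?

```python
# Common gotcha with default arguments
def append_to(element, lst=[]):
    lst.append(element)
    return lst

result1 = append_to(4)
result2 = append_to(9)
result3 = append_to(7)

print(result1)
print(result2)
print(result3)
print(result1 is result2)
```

Key concept: mutable default argument gotcha.
Step by step:
`result1 = append_to(4)` → result1 = [4]
`result2 = append_to(9)` → result1 = [4, 9] (same object as result2); result2 = [4, 9] (same object as result1)
`result3 = append_to(7)` → result1 = [4, 9, 7] (same object as result2, result3); result2 = [4, 9, 7] (same object as result1, result3); result3 = [4, 9, 7] (same object as result1, result2)
`print(result1)` → prints [4, 9, 7]
`print(result2)` → prints [4, 9, 7]
`print(result3)` → prints [4, 9, 7]
`print(result1 is result2)` → prints True

Answer:
[4, 9, 7]
[4, 9, 7]
[4, 9, 7]
True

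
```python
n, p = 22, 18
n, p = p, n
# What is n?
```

Trace:
`n, p = 22, 18` → n = 22; p = 18
`n, p = p, n` → n = 18; p = 22
So n = 18

Answer: 18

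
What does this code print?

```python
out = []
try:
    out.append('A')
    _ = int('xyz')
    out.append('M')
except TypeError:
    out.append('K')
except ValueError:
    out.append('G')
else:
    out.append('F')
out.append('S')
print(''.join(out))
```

Execution trace: 'A' (try body) → 'G' (except ValueError) → 'S' (after the try/except). Output: AGS

Answer: AGS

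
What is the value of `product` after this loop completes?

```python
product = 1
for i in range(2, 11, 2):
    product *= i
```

Product of even numbers 2 to 10
`product` takes the values: 1 → 2 → 8 → 48 → 384 → 3840

Answer: 3840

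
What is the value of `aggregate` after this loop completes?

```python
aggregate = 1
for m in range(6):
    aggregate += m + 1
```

Start at 1, add 1 to 6 = 22
`aggregate` takes the values: 1 → 2 → 4 → 7 → 11 → 16 → 22

Answer: 22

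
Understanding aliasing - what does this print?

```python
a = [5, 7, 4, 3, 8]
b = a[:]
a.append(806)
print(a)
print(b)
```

Key concept: slice [:] creates copy.
Step by step:
`a = [5, 7, 4, 3, 8]` → a = [5, 7, 4, 3, 8]
`b = a[:]` → b = [5, 7, 4, 3, 8]
`a.append(806)` → a = [5, 7, 4, 3, 8, 806]
`print(a)` → prints [5, 7, 4, 3, 8, 806]
`print(b)` → prints [5, 7, 4, 3, 8]

Answer:
[5, 7, 4, 3, 8, 806]
[5, 7, 4, 3, 8]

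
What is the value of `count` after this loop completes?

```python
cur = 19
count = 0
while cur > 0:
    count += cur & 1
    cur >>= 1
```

Count set bits in 19 (binary: 0b10011)
`count` takes the values: 0 → 1 → 2 → 3

Answer: 3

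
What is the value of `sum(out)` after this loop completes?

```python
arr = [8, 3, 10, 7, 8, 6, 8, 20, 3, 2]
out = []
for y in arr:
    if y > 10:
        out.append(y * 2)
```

Sum of doubled values > 10
`out` takes the values: [] → [40]
So `sum(out)` = 40

Answer: 40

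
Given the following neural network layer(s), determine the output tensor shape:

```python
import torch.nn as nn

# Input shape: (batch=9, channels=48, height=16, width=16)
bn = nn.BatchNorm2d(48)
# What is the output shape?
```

Input: (9, 48, 16, 16) -> Output: (9, 48, 16, 16)

Answer: (9, 48, 16, 16)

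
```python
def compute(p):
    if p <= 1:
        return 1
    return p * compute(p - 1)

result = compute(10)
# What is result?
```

compute(10) = 10 * 9 * 8 * 7 * 6 * 5 * 4 * 3 * 2 * 1 = 3628800

Answer: 3628800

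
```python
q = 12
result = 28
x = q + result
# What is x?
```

Trace:
`q = 12` → q = 12
`result = 28` → result = 28
`x = q + result` → x = 40
So x = 40

Answer: 40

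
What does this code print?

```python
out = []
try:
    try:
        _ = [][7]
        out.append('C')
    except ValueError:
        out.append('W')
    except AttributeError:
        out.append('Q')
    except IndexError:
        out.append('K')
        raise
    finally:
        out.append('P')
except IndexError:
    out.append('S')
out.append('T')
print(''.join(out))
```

Execution trace: 'K' (inner except IndexError) → 'P' (inner finally) → 'S' (outer except IndexError) → 'T' (after the try/except). Output: KPST

Answer: KPST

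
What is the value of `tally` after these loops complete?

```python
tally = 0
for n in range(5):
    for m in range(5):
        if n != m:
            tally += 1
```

5² - 5 (exclude diagonal)
`tally` takes the values: 0 → 1 → 2 → 3 → 4 → 5 → 6 → 7 → 8 → 9 → 10 → 11 → 12 → 13 → 14 → 15 → 16 → 17 → 18 → 19 → 20

Answer: 20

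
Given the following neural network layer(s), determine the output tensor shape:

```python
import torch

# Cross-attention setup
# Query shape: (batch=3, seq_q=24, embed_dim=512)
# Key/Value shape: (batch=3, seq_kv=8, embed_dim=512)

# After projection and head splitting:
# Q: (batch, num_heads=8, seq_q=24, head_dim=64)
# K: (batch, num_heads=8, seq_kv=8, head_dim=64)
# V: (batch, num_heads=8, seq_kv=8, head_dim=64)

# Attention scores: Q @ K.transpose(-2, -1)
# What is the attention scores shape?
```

Input: (3, 24, 512) -> Output: (3, 8, 24, 8)

Answer: (3, 8, 24, 8)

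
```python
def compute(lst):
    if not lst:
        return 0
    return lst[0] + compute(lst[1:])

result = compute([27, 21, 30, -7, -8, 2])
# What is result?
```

27 + 21 + 30 + (-7) + (-8) + 2 + 0 = 65

Answer: 65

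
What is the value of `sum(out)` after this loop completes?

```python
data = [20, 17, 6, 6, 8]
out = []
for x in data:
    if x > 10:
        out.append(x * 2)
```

Sum of doubled values > 10
`out` takes the values: [] → [40] → [40, 34]
So `sum(out)` = 74

Answer: 74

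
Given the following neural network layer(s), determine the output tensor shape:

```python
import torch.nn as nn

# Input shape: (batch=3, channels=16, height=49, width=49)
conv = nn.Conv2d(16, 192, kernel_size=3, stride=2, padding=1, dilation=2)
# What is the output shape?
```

Input: (3, 16, 49, 49) -> Output: (3, 192, 24, 24)

Answer: (3, 192, 24, 24)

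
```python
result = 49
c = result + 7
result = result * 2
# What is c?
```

Trace:
`result = 49` → result = 49
`c = result + 7` → c = 56
`result = result * 2` → result = 98
So c = 56

Answer: 56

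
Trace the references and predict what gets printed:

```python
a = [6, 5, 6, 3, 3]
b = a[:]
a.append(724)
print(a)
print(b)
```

Key concept: slice [:] creates copy.
Step by step:
`a = [6, 5, 6, 3, 3]` → a = [6, 5, 6, 3, 3]
`b = a[:]` → b = [6, 5, 6, 3, 3]
`a.append(724)` → a = [6, 5, 6, 3, 3, 724]
`print(a)` → prints [6, 5, 6, 3, 3, 724]
`print(b)` → prints [6, 5, 6, 3, 3]

Answer:
[6, 5, 6, 3, 3, 724]
[6, 5, 6, 3, 3]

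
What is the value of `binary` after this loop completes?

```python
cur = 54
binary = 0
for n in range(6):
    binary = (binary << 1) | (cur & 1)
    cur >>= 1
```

Reverse lowest 6 bits of 54
`binary` takes the values: 0 → 1 → 3 → 6 → 13 → 27

Answer: 27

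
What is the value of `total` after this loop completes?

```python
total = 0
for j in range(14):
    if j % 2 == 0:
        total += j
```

Sum of even numbers 0 to 13
`total` takes the values: 0 → 2 → 6 → 12 → 20 → 30 → 42

Answer: 42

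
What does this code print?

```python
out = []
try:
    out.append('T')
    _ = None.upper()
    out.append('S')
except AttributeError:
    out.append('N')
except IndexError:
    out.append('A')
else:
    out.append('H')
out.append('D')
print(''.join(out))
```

Execution trace: 'T' (try body) → 'N' (except AttributeError) → 'D' (after the try/except). Output: TND

Answer: TND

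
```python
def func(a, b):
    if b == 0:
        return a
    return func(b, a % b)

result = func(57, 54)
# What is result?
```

func(57, 54) -> func(54, 3) -> func(3, 0) -> 3

Answer: 3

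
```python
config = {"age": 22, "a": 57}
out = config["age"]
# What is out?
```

Trace:
`config = {"age": 22, "a": 57}` → config = {'age': 22, 'a': 57}
`out = config["age"]` → out = 22
So out = 22

Answer: 22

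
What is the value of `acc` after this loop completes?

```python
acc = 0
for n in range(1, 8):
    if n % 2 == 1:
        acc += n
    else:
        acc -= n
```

Add odd, subtract even
`acc` takes the values: 0 → 1 → -1 → 2 → -2 → 3 → -3 → 4

Answer: 4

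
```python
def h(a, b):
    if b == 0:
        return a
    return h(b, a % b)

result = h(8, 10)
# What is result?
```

h(8, 10) -> h(10, 8) -> h(8, 2) -> h(2, 0) -> 2

Answer: 2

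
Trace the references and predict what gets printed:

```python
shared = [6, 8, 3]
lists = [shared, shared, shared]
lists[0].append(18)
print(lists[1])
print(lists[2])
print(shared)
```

Key concept: list of same reference.
Step by step:
`shared = [6, 8, 3]` → shared = [6, 8, 3]
`lists = [shared, shared, shared]` → lists = [[6, 8, 3], [6, 8, 3], [6, 8, 3]]
`lists[0].append(18)` → shared = [6, 8, 3, 18]; lists = [[6, 8, 3, 18], [6, 8, 3, 18], [6, 8, 3, 18]]
`print(lists[1])` → prints [6, 8, 3, 18]
`print(lists[2])` → prints [6, 8, 3, 18]
`print(shared)` → prints [6, 8, 3, 18]

Answer:
[6, 8, 3, 18]
[6, 8, 3, 18]
[6, 8, 3, 18]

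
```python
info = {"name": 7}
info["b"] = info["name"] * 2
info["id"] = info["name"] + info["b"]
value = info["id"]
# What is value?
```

Trace:
`info = {"name": 7}` → info = {'name': 7}
`info["b"] = info["name"] * 2` → info = {'name': 7, 'b': 14}
`info["id"] = info["name"] + info["b"]` → info = {'name': 7, 'b': 14, 'id': 21}
`value = info["id"]` → value = 21
So value = 21

Answer: 21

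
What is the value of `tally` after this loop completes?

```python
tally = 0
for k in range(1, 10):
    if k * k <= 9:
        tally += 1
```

Count numbers where k² ≤ 9
`tally` takes the values: 0 → 1 → 2 → 3

Answer: 3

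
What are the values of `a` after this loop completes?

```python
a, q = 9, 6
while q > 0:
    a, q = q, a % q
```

GCD of 9 and 6
`a` takes the values: 9 → 6 → 3

Answer: 3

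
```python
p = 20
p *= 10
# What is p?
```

Trace:
`p = 20` → p = 20
`p *= 10` → p = 200
So p = 200

Answer: 200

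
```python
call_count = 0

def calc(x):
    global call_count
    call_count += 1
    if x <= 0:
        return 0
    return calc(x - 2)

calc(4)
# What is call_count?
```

Linear recursion stepping by 2: 3 calls from x=4 down to ≤0.

Answer: 3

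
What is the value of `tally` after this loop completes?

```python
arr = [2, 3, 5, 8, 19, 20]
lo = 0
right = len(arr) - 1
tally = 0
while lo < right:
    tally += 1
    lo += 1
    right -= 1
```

Iterations until pointers meet (list length 6)
`tally` takes the values: 0 → 1 → 2 → 3

Answer: 3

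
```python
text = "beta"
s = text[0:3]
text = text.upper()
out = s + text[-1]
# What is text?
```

Trace:
`text = "beta"` → text = 'beta'
`s = text[0:3]` → s = 'bet'
`text = text.upper()` → text = 'BETA'
`out = s + text[-1]` → out = 'betA'
So text = 'BETA'

Answer: 'BETA'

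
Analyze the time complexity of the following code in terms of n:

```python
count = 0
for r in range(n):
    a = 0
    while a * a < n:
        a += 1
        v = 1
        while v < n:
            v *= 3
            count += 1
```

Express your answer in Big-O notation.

Each loop level contributes: n × √n × log n. Multiplying the contributions gives O(n√n log n).

Answer: O(n√n log n)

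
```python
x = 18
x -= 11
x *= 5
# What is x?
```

Trace:
`x = 18` → x = 18
`x -= 11` → x = 7
`x *= 5` → x = 35
So x = 35

Answer: 35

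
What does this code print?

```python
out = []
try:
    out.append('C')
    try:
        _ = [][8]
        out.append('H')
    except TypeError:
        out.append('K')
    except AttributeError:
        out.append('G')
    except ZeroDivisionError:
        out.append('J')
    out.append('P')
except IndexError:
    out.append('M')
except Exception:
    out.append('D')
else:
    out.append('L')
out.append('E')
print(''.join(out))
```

Execution trace: 'C' (try body) → 'M' (except IndexError) → 'E' (after the try/except). Output: CME

Answer: CME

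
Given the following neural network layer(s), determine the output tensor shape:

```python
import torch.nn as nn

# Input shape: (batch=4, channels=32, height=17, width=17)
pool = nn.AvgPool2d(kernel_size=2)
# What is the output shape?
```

Input: (4, 32, 17, 17) -> Output: (4, 32, 8, 8)

Answer: (4, 32, 8, 8)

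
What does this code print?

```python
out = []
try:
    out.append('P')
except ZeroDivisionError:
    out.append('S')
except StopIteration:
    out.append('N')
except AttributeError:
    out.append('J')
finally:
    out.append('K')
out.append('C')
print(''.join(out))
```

Execution trace: 'P' (try body, no exception) → 'K' (finally) → 'C' (after the try/except). Output: PKC

Answer: PKC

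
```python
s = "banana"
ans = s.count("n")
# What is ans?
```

Trace:
`s = "banana"` → s = 'banana'
`ans = s.count("n")` → ans = 2
So ans = 2

Answer: 2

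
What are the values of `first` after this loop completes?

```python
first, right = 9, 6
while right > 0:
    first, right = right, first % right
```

GCD of 9 and 6
`first` takes the values: 9 → 6 → 3

Answer: 3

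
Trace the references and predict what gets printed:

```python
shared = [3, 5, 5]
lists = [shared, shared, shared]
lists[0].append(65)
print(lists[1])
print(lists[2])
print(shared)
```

Key concept: list of same reference.
Step by step:
`shared = [3, 5, 5]` → shared = [3, 5, 5]
`lists = [shared, shared, shared]` → lists = [[3, 5, 5], [3, 5, 5], [3, 5, 5]]
`lists[0].append(65)` → shared = [3, 5, 5, 65]; lists = [[3, 5, 5, 65], [3, 5, 5, 65], [3, 5, 5, 65]]
`print(lists[1])` → prints [3, 5, 5, 65]
`print(lists[2])` → prints [3, 5, 5, 65]
`print(shared)` → prints [3, 5, 5, 65]

Answer:
[3, 5, 5, 65]
[3, 5, 5, 65]
[3, 5, 5, 65]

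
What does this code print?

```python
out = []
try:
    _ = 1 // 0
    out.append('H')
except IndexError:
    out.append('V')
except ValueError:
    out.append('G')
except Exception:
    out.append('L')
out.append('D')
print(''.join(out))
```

Execution trace: 'L' (except Exception) → 'D' (after the try/except). Output: LD

Answer: LD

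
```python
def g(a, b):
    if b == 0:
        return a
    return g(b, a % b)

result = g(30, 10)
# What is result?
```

g(30, 10) -> g(10, 0) -> 10

Answer: 10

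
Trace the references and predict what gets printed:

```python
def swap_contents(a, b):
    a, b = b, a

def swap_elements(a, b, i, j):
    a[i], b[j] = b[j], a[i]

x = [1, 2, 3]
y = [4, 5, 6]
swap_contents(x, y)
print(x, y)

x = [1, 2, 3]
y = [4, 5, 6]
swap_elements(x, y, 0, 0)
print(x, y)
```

Key concept: parameter rebinding vs mutation.
Step by step:
`x = [1, 2, 3]` → x = [1, 2, 3]
`y = [4, 5, 6]` → y = [4, 5, 6]
`swap_contents(x, y)` → no visible change to tracked variables
`print(x, y)` → prints [1, 2, 3] [4, 5, 6]
`x = [1, 2, 3]` → x = [1, 2, 3]
`y = [4, 5, 6]` → y = [4, 5, 6]
`swap_elements(x, y, 0, 0)` → x = [4, 2, 3]; y = [1, 5, 6]
`print(x, y)` → prints [4, 2, 3] [1, 5, 6]

Answer:
[1, 2, 3] [4, 5, 6]
[4, 2, 3] [1, 5, 6]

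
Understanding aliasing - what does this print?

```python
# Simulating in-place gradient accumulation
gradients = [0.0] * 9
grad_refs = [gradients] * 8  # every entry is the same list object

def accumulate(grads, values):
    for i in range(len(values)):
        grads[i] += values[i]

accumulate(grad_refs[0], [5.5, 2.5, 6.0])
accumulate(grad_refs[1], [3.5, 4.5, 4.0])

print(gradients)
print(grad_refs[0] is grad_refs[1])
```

Key concept: gradient accumulation aliasing.
Step by step:
`gradients = [0.0] * 9` → gradients = [0.0, 0.0, 0.0, 0.0, 0.0, 0.0, 0.0, 0.0, 0.0]
`grad_refs = [gradients] * 8` → grad_refs = [[0.0, 0.0, 0.0, 0.0, 0.0, 0.0, 0.0, 0.0, 0.0], [0.0, 0.0, 0.0, 0.0, 0.0, 0.0, 0.0, 0.0, 0.0], [0.0, 0.0, 0.0, 0.0, 0.0, 0.0, 0.0, 0.0, 0.0], [0.0, 0.0, 0.0, 0.0, 0.0, 0.0, 0.0, 0.0, 0.0], [0.0, 0.0, 0.0, 0.0, 0.0, 0.0, 0.0, 0.0, 0.0], [0.0, 0.0, 0.0, 0.0, 0.0, 0.0, 0.0, 0.0, 0.0], [0.0, 0.0, 0.0, 0.0, 0.0, 0.0, 0.0, 0.0, 0.0], [0.0, 0.0, 0.0, 0.0, 0.0, 0.0, 0.0, 0.0, 0.0]]
`accumulate(grad_refs[0], [5.5, 2.5, 6.0])` → gradients = [5.5, 2.5, 6.0, 0.0, 0.0, 0.0, 0.0, 0.0, 0.0]; grad_refs = [[5.5, 2.5, 6.0, 0.0, 0.0, 0.0, 0.0, 0.0, 0.0], [5.5, 2.5, 6.0, 0.0, 0.0, 0.0, 0.0, 0.0, 0.0], [5.5, 2.5, 6.0, 0.0, 0.0, 0.0, 0.0, 0.0, 0.0], [5.5, 2.5, 6.0, 0.0, 0.0, 0.0, 0.0, 0.0, 0.0], [5.5, 2.5, 6.0, 0.0, 0.0, 0.0, 0.0, 0.0, 0.0], [5.5, 2.5, 6.0, 0.0, 0.0, 0.0, 0.0, 0.0, 0.0], [5.5, 2.5, 6.0, 0.0, 0.0, 0.0, 0.0, 0.0, 0.0], [5.5, 2.5, 6.0, 0.0, 0.0, 0.0, 0.0, 0.0, 0.0]]
`accumulate(grad_refs[1], [3.5, 4.5, 4.0])` → gradients = [9.0, 7.0, 10.0, 0.0, 0.0, 0.0, 0.0, 0.0, 0.0]; grad_refs = [[9.0, 7.0, 10.0, 0.0, 0.0, 0.0, 0.0, 0.0, 0.0], [9.0, 7.0, 10.0, 0.0, 0.0, 0.0, 0.0, 0.0, 0.0], [9.0, 7.0, 10.0, 0.0, 0.0, 0.0, 0.0, 0.0, 0.0], [9.0, 7.0, 10.0, 0.0, 0.0, 0.0, 0.0, 0.0, 0.0], [9.0, 7.0, 10.0, 0.0, 0.0, 0.0, 0.0, 0.0, 0.0], [9.0, 7.0, 10.0, 0.0, 0.0, 0.0, 0.0, 0.0, 0.0], [9.0, 7.0, 10.0, 0.0, 0.0, 0.0, 0.0, 0.0, 0.0], [9.0, 7.0, 10.0, 0.0, 0.0, 0.0, 0.0, 0.0, 0.0]]
`print(gradients)` → prints [9.0, 7.0, 10.0, 0.0, 0.0, 0.0, 0.0, 0.0, 0.0]
`print(grad_refs[0] is grad_refs[1])` → prints True

Answer:
[9.0, 7.0, 10.0, 0.0, 0.0, 0.0, 0.0, 0.0, 0.0]
True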